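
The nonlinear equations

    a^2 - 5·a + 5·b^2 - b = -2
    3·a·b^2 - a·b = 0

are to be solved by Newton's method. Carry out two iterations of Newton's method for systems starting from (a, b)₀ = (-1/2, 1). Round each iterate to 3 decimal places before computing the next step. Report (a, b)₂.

(4.050, -4.097)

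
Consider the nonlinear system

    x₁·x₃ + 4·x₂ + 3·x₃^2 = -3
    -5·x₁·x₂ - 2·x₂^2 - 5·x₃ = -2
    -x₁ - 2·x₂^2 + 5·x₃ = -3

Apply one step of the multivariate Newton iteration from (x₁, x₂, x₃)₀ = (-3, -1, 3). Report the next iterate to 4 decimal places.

(2.9294, -1.5529, 0.8282)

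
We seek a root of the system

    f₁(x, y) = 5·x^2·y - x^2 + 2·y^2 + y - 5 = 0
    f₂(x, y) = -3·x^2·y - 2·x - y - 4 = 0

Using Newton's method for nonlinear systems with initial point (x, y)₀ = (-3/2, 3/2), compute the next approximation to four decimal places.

(0.3606, 2.6319)

At (-3/2, 3/2): F = (15.6250, -12.6250).
Jacobian J = [[10·x·y - 2·x, 5·x^2 + 4·y + 1], [-6·x·y - 2, -3·x^2 - 1]].
At the point, J = [[-19.5000, 18.2500], [11.5000, -7.7500]] (det J = -58.7500).
Solving J·Δ = −F gives Δ = (1.8606, 1.1319).
Then the next iterate is (x, y)₁ = (0.3606, 2.6319).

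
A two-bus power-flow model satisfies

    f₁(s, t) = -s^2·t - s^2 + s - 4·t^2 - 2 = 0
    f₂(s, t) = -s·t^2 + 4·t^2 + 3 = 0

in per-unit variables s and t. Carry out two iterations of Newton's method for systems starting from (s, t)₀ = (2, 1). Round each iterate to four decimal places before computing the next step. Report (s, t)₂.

(-7.0035, 5.4334)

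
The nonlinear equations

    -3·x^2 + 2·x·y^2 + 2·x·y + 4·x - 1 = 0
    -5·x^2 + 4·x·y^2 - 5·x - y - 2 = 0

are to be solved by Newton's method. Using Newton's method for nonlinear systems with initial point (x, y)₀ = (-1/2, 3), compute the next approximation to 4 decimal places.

(-0.1523, 2.2897)

At (-1/2, 3): F = (-15.7500, -21.7500).
Jacobian J = [[-6·x + 2·y^2 + 2·y + 4, 4·x·y + 2·x], [-10·x + 4·y^2 - 5, 8·x·y - 1]].
At the point, J = [[31.0000, -7.0000], [36.0000, -13.0000]] (det J = -151.0000).
Solving J·Δ = −F gives Δ = (0.3477, -0.7103).
Then the next iterate is (x, y)₁ = (-0.1523, 2.2897).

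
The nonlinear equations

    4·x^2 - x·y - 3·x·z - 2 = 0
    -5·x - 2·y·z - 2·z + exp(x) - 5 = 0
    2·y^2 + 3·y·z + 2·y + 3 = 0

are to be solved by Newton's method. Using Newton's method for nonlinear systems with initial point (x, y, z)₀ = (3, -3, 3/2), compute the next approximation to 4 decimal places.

(1.9431, -4.6882, 2.6983)

At (3, -3, 3/2): F = (29.5000, 6.085537, 1.5000).
Jacobian J = [[8·x - y - 3·z, -x, -3·x], [exp(x) - 5, -2·z, -2·y - 2], [0, 4·y + 3·z + 2, 3·y]].
At the point, J = [[22.5000, -3.0000, -9.0000], [15.085537, -3.0000, 4.0000], [0.0000, -5.5000, -9.0000]] (det J = 1441.924581).
Solving J·Δ = −F gives Δ = (-1.0569, -1.6882, 1.1983).
Then the next iterate is (x, y, z)₁ = (1.9431, -4.6882, 2.6983).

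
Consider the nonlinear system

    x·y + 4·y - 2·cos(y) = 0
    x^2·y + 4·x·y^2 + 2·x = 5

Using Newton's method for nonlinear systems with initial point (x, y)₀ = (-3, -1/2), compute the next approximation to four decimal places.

At (-3, -1/2): F = (-2.255165, -18.5000).
Jacobian J = [[y, x + 2·sin(y) + 4], [2·x·y + 4·y^2 + 2, x^2 + 8·x·y]].
At the point, J = [[-0.5000, 0.041149], [6.0000, 21.0000]] (det J = -10.746894).
Solving J·Δ = −F gives Δ = (-4.3359, 2.1198).
Then the next iterate is (x, y)₁ = (-7.3359, 1.6198).

(-7.3359, 1.6198)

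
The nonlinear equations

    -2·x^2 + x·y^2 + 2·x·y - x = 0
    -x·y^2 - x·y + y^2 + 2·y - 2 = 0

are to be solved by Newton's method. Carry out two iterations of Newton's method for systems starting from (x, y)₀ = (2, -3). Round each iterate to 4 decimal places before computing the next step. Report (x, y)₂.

(-0.2683, -1.7313)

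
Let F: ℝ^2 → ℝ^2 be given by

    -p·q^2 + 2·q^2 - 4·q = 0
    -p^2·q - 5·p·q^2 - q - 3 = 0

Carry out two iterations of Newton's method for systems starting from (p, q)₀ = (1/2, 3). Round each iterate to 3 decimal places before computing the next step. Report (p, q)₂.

(-0.146, 1.804)

At (1/2, 3): F = (1.500, -29.250).
Jacobian J = [[-q^2, -2·p·q + 4·q - 4], [-2·p·q - 5·q^2, -p^2 - 10·p·q - 1]].
At the point, J = [[-9.000, 5.000], [-48.000, -16.250]] (det J = 386.250).
Solving J·Δ = −F gives Δ = (-0.316, -0.868).
Then the next iterate is (p, q)₁ = (0.184, 2.132).
Round to (0.184, 2.132) and repeat: F = (-0.27351, -9.38597), J = [[-4.54542, 3.74342], [-23.51170, -4.95674]].
Δ = (-0.330, -0.328), so (p, q)₂ = (-0.146, 1.804).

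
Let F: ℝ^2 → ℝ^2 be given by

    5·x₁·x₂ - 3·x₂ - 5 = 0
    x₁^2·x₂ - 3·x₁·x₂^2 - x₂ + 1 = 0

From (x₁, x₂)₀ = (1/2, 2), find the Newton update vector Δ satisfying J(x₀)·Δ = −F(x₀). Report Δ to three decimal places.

(0.514, -1.724)

At (1/2, 2): F = (-6.000, -6.500).
Jacobian J = [[5·x₂, 5·x₁ - 3], [2·x₁·x₂ - 3·x₂^2, x₁^2 - 6·x₁·x₂ - 1]].
At the point, J = [[10.000, -0.500], [-10.000, -6.750]] (det J = -72.500).
Solving J·Δ = −F gives Δ = (0.514, -1.724).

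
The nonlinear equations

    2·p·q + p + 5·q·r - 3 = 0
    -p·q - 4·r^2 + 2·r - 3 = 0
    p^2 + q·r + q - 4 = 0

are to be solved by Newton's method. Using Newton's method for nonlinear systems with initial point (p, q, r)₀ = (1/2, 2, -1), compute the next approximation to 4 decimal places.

At (1/2, 2, -1): F = (-10.5000, -10.0000, -3.7500).
Jacobian J = [[2·q + 1, 2·p + 5·r, 5·q], [-q, -p, -8·r + 2], [2·p, r + 1, q]].
At the point, J = [[5.0000, -4.0000, 10.0000], [-2.0000, -0.5000, 10.0000], [1.0000, 0.0000, 2.0000]] (det J = -56.0000).
Solving J·Δ = −F gives Δ = (1.1027, 2.0625, 1.3237).
Then the next iterate is (p, q, r)₁ = (1.6027, 4.0625, 0.3237).

(1.6027, 4.0625, 0.3237)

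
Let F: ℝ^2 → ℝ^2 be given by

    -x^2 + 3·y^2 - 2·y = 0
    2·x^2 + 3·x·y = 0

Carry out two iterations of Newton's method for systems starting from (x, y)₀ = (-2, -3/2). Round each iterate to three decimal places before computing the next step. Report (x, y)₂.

(-0.576, -0.225)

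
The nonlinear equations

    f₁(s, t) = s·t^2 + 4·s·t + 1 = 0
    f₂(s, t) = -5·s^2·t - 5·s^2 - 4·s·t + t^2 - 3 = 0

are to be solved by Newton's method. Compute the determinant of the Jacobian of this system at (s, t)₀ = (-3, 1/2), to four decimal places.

J = [[t^2 + 4·t, 2·s·t + 4·s], [-10·s·t - 10·s - 4·t, -5·s^2 - 4·s + 2·t]].
At the point, J = [[2.2500, -15.0000], [43.0000, -32.0000]].
det J = 573.0000.

573.0000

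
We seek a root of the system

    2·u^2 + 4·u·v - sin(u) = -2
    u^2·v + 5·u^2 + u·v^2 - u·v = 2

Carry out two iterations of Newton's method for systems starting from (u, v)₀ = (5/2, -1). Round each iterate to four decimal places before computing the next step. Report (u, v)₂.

(0.7463, -0.5800)

At (5/2, -1): F = (3.901528, 28.0000).
Jacobian J = [[4·u + 4·v - cos(u), 4·u], [2·u·v + 10·u + v^2 - v, u^2 + 2·u·v - u]].
At the point, J = [[6.801144, 10.0000], [22.0000, -1.2500]] (det J = -228.501430).
Solving J·Δ = −F gives Δ = (-1.2467, 0.4578).
Then the next iterate is (u, v)₁ = (1.2533, -0.5422).
Round to (1.2533, -0.5422) and repeat: F = (1.473345, 6.050123), J = [[2.532211, 5.0132], [12.010102, -1.041618]].
Δ = (-0.5070, -0.0378), so (u, v)₂ = (0.7463, -0.5800).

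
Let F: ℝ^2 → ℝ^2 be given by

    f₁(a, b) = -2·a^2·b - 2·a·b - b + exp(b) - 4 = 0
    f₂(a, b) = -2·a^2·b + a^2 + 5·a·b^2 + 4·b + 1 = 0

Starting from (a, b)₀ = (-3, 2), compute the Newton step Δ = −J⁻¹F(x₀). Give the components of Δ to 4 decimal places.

At (-3, 2): F = (-22.610944, -78.0000).
Jacobian J = [[-4·a·b - 2·b, -2·a^2 - 2·a + exp(b) - 1], [-4·a·b + 2·a + 5·b^2, -2·a^2 + 10·a·b + 4]].
At the point, J = [[20.0000, -5.610944], [38.0000, -74.0000]] (det J = -1266.784132).
Solving J·Δ = −F gives Δ = (0.9753, -0.5532).

(0.9753, -0.5532)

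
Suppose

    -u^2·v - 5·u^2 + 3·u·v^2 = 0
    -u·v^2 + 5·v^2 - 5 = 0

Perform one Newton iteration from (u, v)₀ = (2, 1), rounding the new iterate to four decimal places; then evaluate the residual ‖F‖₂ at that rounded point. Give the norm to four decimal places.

At (2, 1): F = (-18.0000, -2.0000).
Jacobian J = [[-2·u·v - 10·u + 3·v^2, -u^2 + 6·u·v], [-v^2, -2·u·v + 10·v]].
At the point, J = [[-21.0000, 8.0000], [-1.0000, 6.0000]] (det J = -118.0000).
Solving J·Δ = −F gives Δ = (-0.7797, 0.2034).
Then the next iterate is (u, v)₁ = (1.2203, 1.2034).
Re-evaluating at (1.2203, 1.2034): F = (-3.936071, 0.473654), so ‖F‖₂ = 3.9645.

3.9645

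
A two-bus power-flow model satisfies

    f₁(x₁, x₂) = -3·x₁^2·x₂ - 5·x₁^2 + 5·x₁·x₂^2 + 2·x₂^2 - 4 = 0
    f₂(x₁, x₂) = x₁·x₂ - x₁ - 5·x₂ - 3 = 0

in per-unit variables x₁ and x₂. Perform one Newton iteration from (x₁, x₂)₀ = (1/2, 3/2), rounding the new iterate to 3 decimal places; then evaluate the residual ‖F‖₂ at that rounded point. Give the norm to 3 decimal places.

387.537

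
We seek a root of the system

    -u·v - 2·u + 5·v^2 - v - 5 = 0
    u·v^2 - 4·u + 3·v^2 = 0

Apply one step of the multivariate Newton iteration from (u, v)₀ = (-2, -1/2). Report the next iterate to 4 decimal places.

(0.4630, -1.4861)

At (-2, -1/2): F = (-0.2500, 8.2500).
Jacobian J = [[-v - 2, -u + 10·v - 1], [v^2 - 4, 2·u·v + 6·v]].
At the point, J = [[-1.5000, -4.0000], [-3.7500, -1.0000]] (det J = -13.5000).
Solving J·Δ = −F gives Δ = (2.4630, -0.9861).
Then the next iterate is (u, v)₁ = (0.4630, -1.4861).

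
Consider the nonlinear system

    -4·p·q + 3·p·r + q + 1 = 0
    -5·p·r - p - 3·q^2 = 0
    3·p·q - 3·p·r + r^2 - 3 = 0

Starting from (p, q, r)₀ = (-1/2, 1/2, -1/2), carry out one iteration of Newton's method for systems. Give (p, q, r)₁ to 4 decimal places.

(2.4167, 4.8611, 3.5833)

At (-1/2, 1/2, -1/2): F = (3.2500, -1.5000, -4.2500).
Jacobian J = [[-4·q + 3·r, -4·p + 1, 3·p], [-5·r - 1, -6·q, -5·p], [3·q - 3·r, 3·p, -3·p + 2·r]].
At the point, J = [[-3.5000, 3.0000, -1.5000], [1.5000, -3.0000, 2.5000], [3.0000, -1.5000, 0.5000]] (det J = 2.2500).
Solving J·Δ = −F gives Δ = (2.9167, 4.3611, 4.0833).
Then the next iterate is (p, q, r)₁ = (2.4167, 4.8611, 3.5833).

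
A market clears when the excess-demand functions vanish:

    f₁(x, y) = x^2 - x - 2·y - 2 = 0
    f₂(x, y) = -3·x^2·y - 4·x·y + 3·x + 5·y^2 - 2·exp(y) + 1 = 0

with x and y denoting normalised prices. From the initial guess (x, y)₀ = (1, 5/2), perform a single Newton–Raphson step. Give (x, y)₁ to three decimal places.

At (1, 5/2): F = (-7.000, -6.61499).
Jacobian J = [[2·x - 1, -2], [-6·x·y - 4·y + 3, -3·x^2 - 4·x + 10·y - 2·exp(y)]].
At the point, J = [[1.000, -2.000], [-22.000, -6.36499]] (det J = -50.36499).
Solving J·Δ = −F gives Δ = (0.622, -3.189).
Then the next iterate is (x, y)₁ = (1.622, -0.689).

(1.622, -0.689)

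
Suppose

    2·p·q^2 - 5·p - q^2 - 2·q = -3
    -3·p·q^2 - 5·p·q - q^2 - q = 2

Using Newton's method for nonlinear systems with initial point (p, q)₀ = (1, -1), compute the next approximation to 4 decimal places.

(0.0000, 0.0000)

At (1, -1): F = (1.0000, 0.0000).
Jacobian J = [[2·q^2 - 5, 4·p·q - 2·q - 2], [-3·q^2 - 5·q, -6·p·q - 5·p - 2·q - 1]].
At the point, J = [[-3.0000, -4.0000], [2.0000, 2.0000]] (det J = 2.0000).
Solving J·Δ = −F gives Δ = (-1.0000, 1.0000).
Then the next iterate is (p, q)₁ = (0.0000, 0.0000).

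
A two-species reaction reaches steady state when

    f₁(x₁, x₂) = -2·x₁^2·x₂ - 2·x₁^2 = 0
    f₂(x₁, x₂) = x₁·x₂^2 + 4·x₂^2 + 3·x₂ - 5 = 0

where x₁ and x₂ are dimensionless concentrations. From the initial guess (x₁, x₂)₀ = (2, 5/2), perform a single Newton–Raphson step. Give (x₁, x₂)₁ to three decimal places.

(1.309, 1.419)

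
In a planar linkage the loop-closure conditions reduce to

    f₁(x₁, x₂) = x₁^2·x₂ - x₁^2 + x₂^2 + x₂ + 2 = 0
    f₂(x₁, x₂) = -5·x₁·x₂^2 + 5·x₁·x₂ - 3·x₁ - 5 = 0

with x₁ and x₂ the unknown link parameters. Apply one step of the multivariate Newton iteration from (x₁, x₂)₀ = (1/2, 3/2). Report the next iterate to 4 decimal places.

(0.2625, 0.1456)

At (1/2, 3/2): F = (5.8750, -8.3750).
Jacobian J = [[2·x₁·x₂ - 2·x₁, x₁^2 + 2·x₂ + 1], [-5·x₂^2 + 5·x₂ - 3, -10·x₁·x₂ + 5·x₁]].
At the point, J = [[0.5000, 4.2500], [-6.7500, -5.0000]] (det J = 26.1875).
Solving J·Δ = −F gives Δ = (-0.2375, -1.3544).
Then the next iterate is (x₁, x₂)₁ = (0.2625, 0.1456).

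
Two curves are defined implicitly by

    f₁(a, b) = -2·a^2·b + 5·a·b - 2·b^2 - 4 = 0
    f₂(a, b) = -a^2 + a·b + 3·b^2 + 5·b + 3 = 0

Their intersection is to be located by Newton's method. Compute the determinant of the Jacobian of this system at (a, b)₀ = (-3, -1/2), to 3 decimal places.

J = [[-4·a·b + 5·b, -2·a^2 + 5·a - 4·b], [-2·a + b, a + 6·b + 5]].
At the point, J = [[-8.500, -31.000], [5.500, -1.000]].
det J = 179.000.

179.000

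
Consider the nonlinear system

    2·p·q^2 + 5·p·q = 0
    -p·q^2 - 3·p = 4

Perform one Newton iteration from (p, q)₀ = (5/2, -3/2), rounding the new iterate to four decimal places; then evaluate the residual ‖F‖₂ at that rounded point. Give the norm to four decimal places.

At (5/2, -3/2): F = (-7.5000, -17.1250).
Jacobian J = [[2·q^2 + 5·q, 4·p·q + 5·p], [-q^2 - 3, -2·p·q]].
At the point, J = [[-3.0000, -2.5000], [-5.2500, 7.5000]] (det J = -35.6250).
Solving J·Δ = −F gives Δ = (-2.7807, 0.3368).
Then the next iterate is (p, q)₁ = (-0.2807, -1.1632).
Re-evaluating at (-0.2807, -1.1632): F = (0.872958, -2.778103), so ‖F‖₂ = 2.9120.

2.9120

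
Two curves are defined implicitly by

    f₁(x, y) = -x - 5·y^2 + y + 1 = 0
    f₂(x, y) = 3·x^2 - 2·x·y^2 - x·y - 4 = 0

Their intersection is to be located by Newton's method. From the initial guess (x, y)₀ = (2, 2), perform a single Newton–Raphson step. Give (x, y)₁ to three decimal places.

(-0.036, 1.107)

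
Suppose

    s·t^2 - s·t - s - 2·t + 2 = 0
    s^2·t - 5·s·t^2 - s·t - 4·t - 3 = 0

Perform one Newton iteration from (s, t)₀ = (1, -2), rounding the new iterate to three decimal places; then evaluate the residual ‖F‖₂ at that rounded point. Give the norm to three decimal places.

At (1, -2): F = (11.000, -15.000).
Jacobian J = [[t^2 - t - 1, 2·s·t - s - 2], [2·s·t - 5·t^2 - t, s^2 - 10·s·t - s - 4]].
At the point, J = [[5.000, -7.000], [-22.000, 16.000]] (det J = -74.000).
Solving J·Δ = −F gives Δ = (0.959, 2.257).
Then the next iterate is (s, t)₁ = (1.959, 0.257).
Re-evaluating at (1.959, 0.257): F = (-0.84707, -4.19213), so ‖F‖₂ = 4.277.

4.277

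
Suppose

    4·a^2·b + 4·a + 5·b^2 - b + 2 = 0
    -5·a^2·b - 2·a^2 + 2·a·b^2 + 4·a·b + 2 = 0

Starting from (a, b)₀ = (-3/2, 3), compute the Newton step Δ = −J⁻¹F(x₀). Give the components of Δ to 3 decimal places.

At (-3/2, 3): F = (65.000, -81.250).
Jacobian J = [[8·a·b + 4, 4·a^2 + 10·b - 1], [-10·a·b - 4·a + 2·b^2 + 4·b, -5·a^2 + 4·a·b + 4·a]].
At the point, J = [[-32.000, 38.000], [81.000, -35.250]] (det J = -1950.000).
Solving J·Δ = −F gives Δ = (0.408, -1.367).

(0.408, -1.367)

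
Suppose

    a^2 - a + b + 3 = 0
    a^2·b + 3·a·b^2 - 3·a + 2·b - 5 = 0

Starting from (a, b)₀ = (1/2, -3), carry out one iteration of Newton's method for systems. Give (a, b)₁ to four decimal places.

(0.5685, -2.7500)

At (1/2, -3): F = (-0.2500, 0.2500).
Jacobian J = [[2·a - 1, 1], [2·a·b + 3·b^2 - 3, a^2 + 6·a·b + 2]].
At the point, J = [[0.0000, 1.0000], [21.0000, -6.7500]] (det J = -21.0000).
Solving J·Δ = −F gives Δ = (0.0685, 0.2500).
Then the next iterate is (a, b)₁ = (0.5685, -2.7500).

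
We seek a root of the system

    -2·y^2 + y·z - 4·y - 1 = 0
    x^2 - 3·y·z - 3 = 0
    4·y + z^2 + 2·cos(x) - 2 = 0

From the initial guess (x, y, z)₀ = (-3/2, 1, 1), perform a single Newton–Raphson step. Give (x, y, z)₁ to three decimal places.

At (-3/2, 1, 1): F = (-6.000, -3.750, 3.14147).
Jacobian J = [[0, -4·y + z - 4, y], [2·x, -3·z, -3·y], [-2·sin(x), 4, 2·z]].
At the point, J = [[0.000, -7.000, 1.000], [-3.000, -3.000, -3.000], [1.99499, 4.000, 2.000]] (det J = -6.12024).
Solving J·Δ = −F gives Δ = (-4.592, -0.332, 3.674).
Then the next iterate is (x, y, z)₁ = (-6.092, 0.668, 4.674).

(-6.092, 0.668, 4.674)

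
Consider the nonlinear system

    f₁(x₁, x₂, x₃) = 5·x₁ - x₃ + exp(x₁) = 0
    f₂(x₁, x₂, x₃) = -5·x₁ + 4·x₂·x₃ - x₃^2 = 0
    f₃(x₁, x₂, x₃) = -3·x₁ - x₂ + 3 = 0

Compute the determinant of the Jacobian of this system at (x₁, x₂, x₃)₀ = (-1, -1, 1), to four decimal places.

-49.2073

J = [[exp(x₁) + 5, 0, -1], [-5, 4·x₃, 4·x₂ - 2·x₃], [-3, -1, 0]].
At the point, J = [[5.367879, 0.0000, -1.0000], [-5.0000, 4.0000, -6.0000], [-3.0000, -1.0000, 0.0000]].
det J = -49.2073.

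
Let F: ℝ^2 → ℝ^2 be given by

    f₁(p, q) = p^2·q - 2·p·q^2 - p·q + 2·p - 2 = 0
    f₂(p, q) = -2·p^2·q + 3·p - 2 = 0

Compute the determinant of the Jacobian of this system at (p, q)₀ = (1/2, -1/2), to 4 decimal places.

J = [[2·p·q - 2·q^2 - q + 2, p^2 - 4·p·q - p], [-4·p·q + 3, -2·p^2]].
At the point, J = [[1.5000, 0.7500], [4.0000, -0.5000]].
det J = -3.7500.

-3.7500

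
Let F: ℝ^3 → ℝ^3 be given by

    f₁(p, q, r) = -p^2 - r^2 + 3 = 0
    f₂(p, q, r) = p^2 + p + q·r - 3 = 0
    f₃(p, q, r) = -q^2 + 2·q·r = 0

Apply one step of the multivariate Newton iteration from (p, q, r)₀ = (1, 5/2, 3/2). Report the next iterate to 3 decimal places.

(3.714, -1.607, -0.393)

At (1, 5/2, 3/2): F = (-0.250, 2.750, 1.250).
Jacobian J = [[-2·p, 0, -2·r], [2·p + 1, r, q], [0, -2·q + 2·r, 2·q]].
At the point, J = [[-2.000, 0.000, -3.000], [3.000, 1.500, 2.500], [0.000, -2.000, 5.000]] (det J = -7.000).
Solving J·Δ = −F gives Δ = (2.714, -4.107, -1.893).
Then the next iterate is (p, q, r)₁ = (3.714, -1.607, -0.393).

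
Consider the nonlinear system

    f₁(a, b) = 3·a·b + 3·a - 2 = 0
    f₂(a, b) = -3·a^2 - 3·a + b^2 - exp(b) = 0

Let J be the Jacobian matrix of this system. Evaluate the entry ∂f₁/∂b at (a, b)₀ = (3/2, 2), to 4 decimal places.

4.5000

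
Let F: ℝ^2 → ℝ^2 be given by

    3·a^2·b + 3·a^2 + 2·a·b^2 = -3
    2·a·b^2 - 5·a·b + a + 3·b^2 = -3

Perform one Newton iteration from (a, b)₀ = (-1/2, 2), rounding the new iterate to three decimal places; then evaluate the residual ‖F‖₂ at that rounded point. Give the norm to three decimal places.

At (-1/2, 2): F = (1.250, 15.500).
Jacobian J = [[6·a·b + 6·a + 2·b^2, 3·a^2 + 4·a·b], [2·b^2 - 5·b + 1, 4·a·b - 5·a + 6·b]].
At the point, J = [[-1.000, -3.250], [-1.000, 10.500]] (det J = -13.750).
Solving J·Δ = −F gives Δ = (4.618, -1.036).
Then the next iterate is (a, b)₁ = (4.118, 0.964).
Re-evaluating at (4.118, 0.964): F = (110.56977, -2.28919), so ‖F‖₂ = 110.593.

110.593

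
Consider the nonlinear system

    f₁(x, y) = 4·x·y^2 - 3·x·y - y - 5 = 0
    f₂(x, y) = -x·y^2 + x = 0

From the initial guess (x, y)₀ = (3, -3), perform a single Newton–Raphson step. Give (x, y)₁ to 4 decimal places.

At (3, -3): F = (133.0000, -24.0000).
Jacobian J = [[4·y^2 - 3·y, 8·x·y - 3·x - 1], [-y^2 + 1, -2·x·y]].
At the point, J = [[45.0000, -82.0000], [-8.0000, 18.0000]] (det J = 154.0000).
Solving J·Δ = −F gives Δ = (-2.7662, 0.1039).
Then the next iterate is (x, y)₁ = (0.2338, -2.8961).

(0.2338, -2.8961)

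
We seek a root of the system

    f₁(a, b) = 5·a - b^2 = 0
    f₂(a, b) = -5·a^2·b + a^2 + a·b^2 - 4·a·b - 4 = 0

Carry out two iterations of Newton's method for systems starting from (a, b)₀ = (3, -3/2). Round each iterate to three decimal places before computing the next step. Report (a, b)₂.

(0.489, -1.617)

At (3, -3/2): F = (12.750, 97.250).
Jacobian J = [[5, -2·b], [-10·a·b + 2·a + b^2 - 4·b, -5·a^2 + 2·a·b - 4·a]].
At the point, J = [[5.000, 3.000], [59.250, -66.000]] (det J = -507.750).
Solving J·Δ = −F gives Δ = (-2.232, -0.530).
Then the next iterate is (a, b)₁ = (0.768, -2.030).
Round to (0.768, -2.030) and repeat: F = (-0.28090, 11.97755), J = [[5.000, 4.060], [29.36730, -9.13920]].
Δ = (-0.279, 0.413), so (a, b)₂ = (0.489, -1.617).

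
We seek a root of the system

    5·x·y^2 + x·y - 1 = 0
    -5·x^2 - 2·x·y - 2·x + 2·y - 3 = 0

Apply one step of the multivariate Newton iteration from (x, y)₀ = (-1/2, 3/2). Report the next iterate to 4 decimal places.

At (-1/2, 3/2): F = (-7.3750, 1.2500).
Jacobian J = [[5·y^2 + y, 10·x·y + x], [-10·x - 2·y - 2, -2·x + 2]].
At the point, J = [[12.7500, -8.0000], [0.0000, 3.0000]] (det J = 38.2500).
Solving J·Δ = −F gives Δ = (0.3170, -0.4167).
Then the next iterate is (x, y)₁ = (-0.1830, 1.0833).

(-0.1830, 1.0833)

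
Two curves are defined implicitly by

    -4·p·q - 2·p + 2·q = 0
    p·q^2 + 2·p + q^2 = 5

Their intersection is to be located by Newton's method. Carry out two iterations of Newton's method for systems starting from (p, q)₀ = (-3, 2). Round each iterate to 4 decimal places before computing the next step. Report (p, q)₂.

(0.5465, -1.4593)

At (-3, 2): F = (34.0000, -19.0000).
Jacobian J = [[-4·q - 2, -4·p + 2], [q^2 + 2, 2·p·q + 2·q]].
At the point, J = [[-10.0000, 14.0000], [6.0000, -8.0000]] (det J = -4.0000).
Solving J·Δ = −F gives Δ = (-1.5000, -3.5000).
Then the next iterate is (p, q)₁ = (-4.5000, -1.5000).
Round to (-4.5000, -1.5000) and repeat: F = (-21.0000, -21.8750), J = [[4.0000, 20.0000], [4.2500, 10.5000]].
Δ = (5.0465, 0.0407), so (p, q)₂ = (0.5465, -1.4593).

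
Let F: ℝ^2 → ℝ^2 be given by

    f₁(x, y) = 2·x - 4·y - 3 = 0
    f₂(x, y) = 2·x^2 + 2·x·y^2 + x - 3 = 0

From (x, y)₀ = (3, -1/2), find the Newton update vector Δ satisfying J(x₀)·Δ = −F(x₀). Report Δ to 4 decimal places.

(-1.1429, 0.6786)

At (3, -1/2): F = (5.0000, 19.5000).
Jacobian J = [[2, -4], [4·x + 2·y^2 + 1, 4·x·y]].
At the point, J = [[2.0000, -4.0000], [13.5000, -6.0000]] (det J = 42.0000).
Solving J·Δ = −F gives Δ = (-1.1429, 0.6786).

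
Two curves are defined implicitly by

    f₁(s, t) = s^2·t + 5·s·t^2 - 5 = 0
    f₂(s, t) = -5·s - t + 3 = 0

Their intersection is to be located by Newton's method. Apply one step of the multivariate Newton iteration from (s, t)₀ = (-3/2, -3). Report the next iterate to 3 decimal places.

At (-3/2, -3): F = (-79.250, 13.500).
Jacobian J = [[2·s·t + 5·t^2, s^2 + 10·s·t], [-5, -1]].
At the point, J = [[54.000, 47.250], [-5.000, -1.000]] (det J = 182.250).
Solving J·Δ = −F gives Δ = (3.065, -1.826).
Then the next iterate is (s, t)₁ = (1.565, -4.826).

(1.565, -4.826)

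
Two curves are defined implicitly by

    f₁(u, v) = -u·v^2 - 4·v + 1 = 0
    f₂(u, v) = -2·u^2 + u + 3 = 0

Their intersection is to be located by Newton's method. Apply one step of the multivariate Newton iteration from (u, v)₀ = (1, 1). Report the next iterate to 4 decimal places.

At (1, 1): F = (-4.0000, 2.0000).
Jacobian J = [[-v^2, -2·u·v - 4], [-4·u + 1, 0]].
At the point, J = [[-1.0000, -6.0000], [-3.0000, 0.0000]] (det J = -18.0000).
Solving J·Δ = −F gives Δ = (0.6667, -0.7778).
Then the next iterate is (u, v)₁ = (1.6667, 0.2222).

(1.6667, 0.2222)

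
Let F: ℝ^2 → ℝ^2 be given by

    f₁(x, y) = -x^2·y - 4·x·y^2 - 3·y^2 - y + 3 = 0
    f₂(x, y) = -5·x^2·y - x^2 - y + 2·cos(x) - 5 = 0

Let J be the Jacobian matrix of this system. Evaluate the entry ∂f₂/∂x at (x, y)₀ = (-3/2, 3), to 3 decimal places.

∂f₂/∂x = -10·x·y - 2·x - 2·sin(x).
At (-3/2, 3) this is 49.995.

49.995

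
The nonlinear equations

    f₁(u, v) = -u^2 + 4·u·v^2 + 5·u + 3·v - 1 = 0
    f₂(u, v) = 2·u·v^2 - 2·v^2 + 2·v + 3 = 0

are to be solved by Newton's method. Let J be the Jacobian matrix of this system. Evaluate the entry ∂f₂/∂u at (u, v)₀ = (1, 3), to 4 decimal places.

∂f₂/∂u = 2·v^2.
At (1, 3) this is 18.0000.

18.0000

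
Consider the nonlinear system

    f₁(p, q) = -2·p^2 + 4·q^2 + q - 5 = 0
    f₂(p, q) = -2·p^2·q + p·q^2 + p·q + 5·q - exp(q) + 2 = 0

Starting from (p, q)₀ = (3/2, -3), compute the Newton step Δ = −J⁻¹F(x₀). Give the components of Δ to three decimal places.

(-0.087, 1.044)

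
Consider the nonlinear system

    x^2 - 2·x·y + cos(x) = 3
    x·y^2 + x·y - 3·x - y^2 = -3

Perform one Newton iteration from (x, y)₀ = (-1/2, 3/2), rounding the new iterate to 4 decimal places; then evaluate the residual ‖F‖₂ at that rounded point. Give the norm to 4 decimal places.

0.0319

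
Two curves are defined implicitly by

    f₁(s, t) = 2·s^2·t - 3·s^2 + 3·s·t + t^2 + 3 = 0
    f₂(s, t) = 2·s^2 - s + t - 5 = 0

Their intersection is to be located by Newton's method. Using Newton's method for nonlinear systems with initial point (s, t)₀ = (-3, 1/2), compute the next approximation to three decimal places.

(-1.716, 0.692)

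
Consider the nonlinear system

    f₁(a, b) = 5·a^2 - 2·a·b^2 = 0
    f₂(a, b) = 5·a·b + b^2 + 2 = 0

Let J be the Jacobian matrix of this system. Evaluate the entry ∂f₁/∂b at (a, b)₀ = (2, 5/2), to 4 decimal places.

∂f₁/∂b = -4·a·b.
At (2, 5/2) this is -20.0000.

-20.0000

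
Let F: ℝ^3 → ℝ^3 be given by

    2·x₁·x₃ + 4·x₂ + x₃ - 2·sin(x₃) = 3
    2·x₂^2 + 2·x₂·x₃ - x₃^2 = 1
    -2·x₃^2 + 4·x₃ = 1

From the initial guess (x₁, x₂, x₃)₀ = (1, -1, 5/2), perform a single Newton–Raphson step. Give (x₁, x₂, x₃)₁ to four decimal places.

(-3.2570, 5.1667, 1.9167)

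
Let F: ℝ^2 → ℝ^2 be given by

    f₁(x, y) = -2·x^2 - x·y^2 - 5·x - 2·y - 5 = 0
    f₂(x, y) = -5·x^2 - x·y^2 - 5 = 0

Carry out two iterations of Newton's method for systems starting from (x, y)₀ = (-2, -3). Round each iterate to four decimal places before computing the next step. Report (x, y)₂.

(1.0343, -4.2918)

At (-2, -3): F = (21.0000, -7.0000).
Jacobian J = [[-4·x - y^2 - 5, -2·x·y - 2], [-10·x - y^2, -2·x·y]].
At the point, J = [[-6.0000, -14.0000], [11.0000, -12.0000]] (det J = 226.0000).
Solving J·Δ = −F gives Δ = (1.5487, 0.8363).
Then the next iterate is (x, y)₁ = (-0.4513, -2.1637).
Round to (-0.4513, -2.1637) and repeat: F = (3.289362, -3.905553), J = [[-7.876398, -3.952956], [-0.168598, -1.952956]].
Δ = (1.4856, -2.1281), so (x, y)₂ = (1.0343, -4.2918).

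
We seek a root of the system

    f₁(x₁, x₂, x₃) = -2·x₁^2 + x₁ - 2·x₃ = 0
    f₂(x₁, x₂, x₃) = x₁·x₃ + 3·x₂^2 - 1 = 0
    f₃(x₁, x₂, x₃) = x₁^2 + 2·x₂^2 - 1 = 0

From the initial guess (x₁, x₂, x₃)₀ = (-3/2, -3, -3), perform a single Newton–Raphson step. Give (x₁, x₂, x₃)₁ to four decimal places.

At (-3/2, -3, -3): F = (0.0000, 30.5000, 19.2500).
Jacobian J = [[-4·x₁ + 1, 0, -2], [x₃, 6·x₂, x₁], [2·x₁, 4·x₂, 0]].
At the point, J = [[7.0000, 0.0000, -2.0000], [-3.0000, -18.0000, -1.5000], [-3.0000, -12.0000, 0.0000]] (det J = -90.0000).
Solving J·Δ = −F gives Δ = (0.4333, 1.4958, 1.5167).
Then the next iterate is (x₁, x₂, x₃)₁ = (-1.0667, -1.5042, -1.4833).

(-1.0667, -1.5042, -1.4833)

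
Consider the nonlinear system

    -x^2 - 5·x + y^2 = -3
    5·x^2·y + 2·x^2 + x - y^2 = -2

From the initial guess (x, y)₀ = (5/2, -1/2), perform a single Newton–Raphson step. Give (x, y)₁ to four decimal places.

At (5/2, -1/2): F = (-15.5000, 1.1250).
Jacobian J = [[-2·x - 5, 2·y], [10·x·y + 4·x + 1, 5·x^2 - 2·y]].
At the point, J = [[-10.0000, -1.0000], [-1.5000, 32.2500]] (det J = -324.0000).
Solving J·Δ = −F gives Δ = (-1.5394, -0.1065).
Then the next iterate is (x, y)₁ = (0.9606, -0.6065).

(0.9606, -0.6065)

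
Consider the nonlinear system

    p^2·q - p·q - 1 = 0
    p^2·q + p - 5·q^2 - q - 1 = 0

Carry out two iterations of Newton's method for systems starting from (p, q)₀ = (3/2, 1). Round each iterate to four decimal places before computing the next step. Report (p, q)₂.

At (3/2, 1): F = (-0.2500, -3.2500).
Jacobian J = [[2·p·q - q, p^2 - p], [2·p·q + 1, p^2 - 10·q - 1]].
At the point, J = [[2.0000, 0.7500], [4.0000, -8.7500]] (det J = -20.5000).
Solving J·Δ = −F gives Δ = (0.2256, -0.2683).
Then the next iterate is (p, q)₁ = (1.7256, 0.7317).
Round to (1.7256, 0.7317) and repeat: F = (-0.083842, -0.504245), J = [[1.793543, 1.252095], [3.525243, -5.339305]].
Δ = (0.0771, -0.0435), so (p, q)₂ = (1.8027, 0.6882).

(1.8027, 0.6882)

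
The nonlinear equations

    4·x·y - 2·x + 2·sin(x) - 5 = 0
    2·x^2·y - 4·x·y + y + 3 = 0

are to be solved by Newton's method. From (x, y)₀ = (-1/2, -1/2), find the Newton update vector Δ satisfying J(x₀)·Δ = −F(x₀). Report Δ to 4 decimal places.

(-6.1155, 4.8847)

At (-1/2, -1/2): F = (-3.958851, 1.2500).
Jacobian J = [[4·y + 2·cos(x) - 2, 4·x], [4·x·y - 4·y, 2·x^2 - 4·x + 1]].
At the point, J = [[-2.244835, -2.0000], [3.0000, 3.5000]] (det J = -1.856922).
Solving J·Δ = −F gives Δ = (-6.1155, 4.8847).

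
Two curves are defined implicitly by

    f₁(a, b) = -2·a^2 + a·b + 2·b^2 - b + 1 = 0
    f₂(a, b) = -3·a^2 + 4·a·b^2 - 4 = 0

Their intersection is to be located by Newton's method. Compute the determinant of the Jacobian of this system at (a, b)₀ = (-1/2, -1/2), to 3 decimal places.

J = [[-4·a + b, a + 4·b - 1], [-6·a + 4·b^2, 8·a·b]].
At the point, J = [[1.500, -3.500], [4.000, 2.000]].
det J = 17.000.

17.000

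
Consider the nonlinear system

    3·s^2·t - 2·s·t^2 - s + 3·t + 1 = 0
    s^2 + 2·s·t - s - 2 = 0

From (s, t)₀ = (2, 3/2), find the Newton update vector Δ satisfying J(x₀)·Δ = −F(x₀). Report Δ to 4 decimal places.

At (2, 3/2): F = (12.5000, 6.0000).
Jacobian J = [[6·s·t - 2·t^2 - 1, 3·s^2 - 4·s·t + 3], [2·s + 2·t - 1, 2·s]].
At the point, J = [[12.5000, 3.0000], [6.0000, 4.0000]] (det J = 32.0000).
Solving J·Δ = −F gives Δ = (-1.0000, 0.0000).

(-1.0000, 0.0000)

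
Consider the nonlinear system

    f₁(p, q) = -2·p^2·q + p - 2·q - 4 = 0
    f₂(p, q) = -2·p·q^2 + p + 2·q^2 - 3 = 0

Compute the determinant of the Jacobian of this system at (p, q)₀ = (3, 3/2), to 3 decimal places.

134.000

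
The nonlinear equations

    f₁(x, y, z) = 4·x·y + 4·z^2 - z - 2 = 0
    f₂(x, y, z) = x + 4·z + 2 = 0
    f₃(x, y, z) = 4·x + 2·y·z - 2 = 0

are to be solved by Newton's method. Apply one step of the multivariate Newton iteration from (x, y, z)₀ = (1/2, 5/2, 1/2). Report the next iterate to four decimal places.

At (1/2, 5/2, 1/2): F = (3.5000, 4.5000, 2.5000).
Jacobian J = [[4·y, 4·x, 8·z - 1], [1, 0, 4], [4, 2·z, 2·y]].
At the point, J = [[10.0000, 2.0000, 3.0000], [1.0000, 0.0000, 4.0000], [4.0000, 1.0000, 5.0000]] (det J = -15.0000).
Solving J·Δ = −F gives Δ = (-1.7000, 7.8000, -0.7000).
Then the next iterate is (x, y, z)₁ = (-1.2000, 10.3000, -0.2000).

(-1.2000, 10.3000, -0.2000)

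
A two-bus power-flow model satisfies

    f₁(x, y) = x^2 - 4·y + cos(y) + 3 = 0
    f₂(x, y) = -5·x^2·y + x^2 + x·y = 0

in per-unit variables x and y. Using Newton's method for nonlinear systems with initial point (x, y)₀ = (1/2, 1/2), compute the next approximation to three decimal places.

(0.088, 0.883)

At (1/2, 1/2): F = (2.12758, -0.125).
Jacobian J = [[2·x, -sin(y) - 4], [-10·x·y + 2·x + y, -5·x^2 + x]].
At the point, J = [[1.000, -4.47943], [-1.000, -0.750]] (det J = -5.22943).
Solving J·Δ = −F gives Δ = (-0.412, 0.383).
Then the next iterate is (x, y)₁ = (0.088, 0.883).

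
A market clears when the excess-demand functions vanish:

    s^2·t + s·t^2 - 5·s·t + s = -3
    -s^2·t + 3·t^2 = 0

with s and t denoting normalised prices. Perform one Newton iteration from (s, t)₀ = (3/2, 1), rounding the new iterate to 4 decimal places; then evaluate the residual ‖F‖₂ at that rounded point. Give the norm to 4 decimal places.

1.2460

At (3/2, 1): F = (0.7500, 0.7500).
Jacobian J = [[2·s·t + t^2 - 5·t + 1, s^2 + 2·s·t - 5·s], [-2·s·t, -s^2 + 6·t]].
At the point, J = [[0.0000, -2.2500], [-3.0000, 3.7500]] (det J = -6.7500).
Solving J·Δ = −F gives Δ = (0.6667, 0.3333).
Then the next iterate is (s, t)₁ = (2.1667, 1.3333).
Re-evaluating at (2.1667, 1.3333): F = (0.833408, -0.926229), so ‖F‖₂ = 1.2460.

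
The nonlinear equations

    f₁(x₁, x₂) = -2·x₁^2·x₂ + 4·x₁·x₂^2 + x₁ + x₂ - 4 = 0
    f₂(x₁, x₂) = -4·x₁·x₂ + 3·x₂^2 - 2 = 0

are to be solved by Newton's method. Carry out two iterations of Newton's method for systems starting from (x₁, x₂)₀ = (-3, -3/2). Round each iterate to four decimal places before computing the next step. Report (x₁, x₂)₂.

At (-3, -3/2): F = (-8.5000, -13.2500).
Jacobian J = [[-4·x₁·x₂ + 4·x₂^2 + 1, -2·x₁^2 + 8·x₁·x₂ + 1], [-4·x₂, -4·x₁ + 6·x₂]].
At the point, J = [[-8.0000, 19.0000], [6.0000, 3.0000]] (det J = -138.0000).
Solving J·Δ = −F gives Δ = (1.6395, 1.1377).
Then the next iterate is (x₁, x₂)₁ = (-1.3605, -0.3623).
Round to (-1.3605, -0.3623) and repeat: F = (-5.095918, -3.577853), J = [[-0.446591, 1.241353], [1.4492, 3.2682]].
Δ = (-3.7481, 2.7567), so (x₁, x₂)₂ = (-5.1086, 2.3944).

(-5.1086, 2.3944)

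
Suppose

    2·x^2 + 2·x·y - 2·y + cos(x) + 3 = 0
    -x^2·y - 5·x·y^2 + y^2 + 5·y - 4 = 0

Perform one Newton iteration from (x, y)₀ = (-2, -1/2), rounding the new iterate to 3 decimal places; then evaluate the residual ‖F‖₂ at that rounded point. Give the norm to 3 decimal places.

At (-2, -1/2): F = (13.58385, -1.750).
Jacobian J = [[4·x + 2·y - sin(x), 2·x - 2], [-2·x·y - 5·y^2, -x^2 - 10·x·y + 2·y + 5]].
At the point, J = [[-8.09070, -6.000], [-3.250, -10.000]] (det J = 61.40703).
Solving J·Δ = −F gives Δ = (2.383, -0.950).
Then the next iterate is (x, y)₁ = (0.383, -1.450).
Re-evaluating at (0.383, -1.450): F = (6.01023, -12.96109), so ‖F‖₂ = 14.287.

14.287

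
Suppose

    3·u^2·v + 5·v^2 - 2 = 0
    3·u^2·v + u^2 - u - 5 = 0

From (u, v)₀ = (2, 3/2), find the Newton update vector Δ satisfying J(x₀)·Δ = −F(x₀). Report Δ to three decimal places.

At (2, 3/2): F = (27.250, 15.000).
Jacobian J = [[6·u·v, 3·u^2 + 10·v], [6·u·v + 2·u - 1, 3·u^2]].
At the point, J = [[18.000, 27.000], [21.000, 12.000]] (det J = -351.000).
Solving J·Δ = −F gives Δ = (-0.222, -0.861).

(-0.222, -0.861)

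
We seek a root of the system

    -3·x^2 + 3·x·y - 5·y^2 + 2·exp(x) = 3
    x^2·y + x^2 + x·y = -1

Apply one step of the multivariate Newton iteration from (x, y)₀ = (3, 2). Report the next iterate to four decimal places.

(2.1541, 0.5765)

At (3, 2): F = (8.171074, 34.0000).
Jacobian J = [[-6·x + 3·y + 2·exp(x), 3·x - 10·y], [2·x·y + 2·x + y, x^2 + x]].
At the point, J = [[28.171074, -11.0000], [20.0000, 12.0000]] (det J = 558.052886).
Solving J·Δ = −F gives Δ = (-0.8459, -1.4235).
Then the next iterate is (x, y)₁ = (2.1541, 0.5765).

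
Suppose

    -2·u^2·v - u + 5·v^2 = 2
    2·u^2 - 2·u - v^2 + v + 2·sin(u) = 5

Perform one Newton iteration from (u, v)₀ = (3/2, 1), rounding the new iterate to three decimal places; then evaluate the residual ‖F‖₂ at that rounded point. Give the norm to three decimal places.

2.425

At (3/2, 1): F = (-3.000, -1.50501).
Jacobian J = [[-4·u·v - 1, -2·u^2 + 10·v], [4·u + 2·cos(u) - 2, -2·v + 1]].
At the point, J = [[-7.000, 5.500], [4.14147, -1.000]] (det J = -15.77811).
Solving J·Δ = −F gives Δ = (0.715, 1.455).
Then the next iterate is (u, v)₁ = (2.215, 2.455).
Re-evaluating at (2.215, 2.455): F = (1.83056, -1.59042), so ‖F‖₂ = 2.425.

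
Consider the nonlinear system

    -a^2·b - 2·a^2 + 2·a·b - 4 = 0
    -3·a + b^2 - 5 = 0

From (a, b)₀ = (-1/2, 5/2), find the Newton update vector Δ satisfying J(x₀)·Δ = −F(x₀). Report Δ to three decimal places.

(0.793, -0.074)

At (-1/2, 5/2): F = (-7.625, 2.750).
Jacobian J = [[-2·a·b - 4·a + 2·b, -a^2 + 2·a], [-3, 2·b]].
At the point, J = [[9.500, -1.250], [-3.000, 5.000]] (det J = 43.750).
Solving J·Δ = −F gives Δ = (0.793, -0.074).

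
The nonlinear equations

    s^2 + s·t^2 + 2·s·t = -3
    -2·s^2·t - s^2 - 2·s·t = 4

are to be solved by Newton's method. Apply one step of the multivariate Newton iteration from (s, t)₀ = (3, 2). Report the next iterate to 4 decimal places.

(2.1522, 0.6594)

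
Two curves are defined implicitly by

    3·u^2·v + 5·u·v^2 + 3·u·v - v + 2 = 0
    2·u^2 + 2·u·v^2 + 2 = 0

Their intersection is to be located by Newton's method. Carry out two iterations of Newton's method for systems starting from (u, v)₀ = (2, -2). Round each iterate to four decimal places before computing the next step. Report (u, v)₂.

At (2, -2): F = (8.0000, 26.0000).
Jacobian J = [[6·u·v + 5·v^2 + 3·v, 3·u^2 + 10·u·v + 3·u - 1], [4·u + 2·v^2, 4·u·v]].
At the point, J = [[-10.0000, -23.0000], [16.0000, -16.0000]] (det J = 528.0000).
Solving J·Δ = −F gives Δ = (-0.8902, 0.7348).
Then the next iterate is (u, v)₁ = (1.1098, -1.2652).
Round to (1.1098, -1.2652) and repeat: F = (3.260426, 8.016295), J = [[-4.216659, -8.016821], [7.640662, -5.616476]].
Δ = (-0.5410, 0.6913), so (u, v)₂ = (0.5688, -0.5739).

(0.5688, -0.5739)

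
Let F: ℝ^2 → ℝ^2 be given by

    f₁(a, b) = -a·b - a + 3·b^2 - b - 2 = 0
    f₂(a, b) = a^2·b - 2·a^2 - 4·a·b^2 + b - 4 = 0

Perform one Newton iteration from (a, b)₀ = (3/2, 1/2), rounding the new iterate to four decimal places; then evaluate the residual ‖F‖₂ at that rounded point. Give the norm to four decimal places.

At (3/2, 1/2): F = (-4.0000, -8.3750).
Jacobian J = [[-b - 1, -a + 6·b - 1], [2·a·b - 4·a - 4·b^2, a^2 - 8·a·b + 1]].
At the point, J = [[-1.5000, 0.5000], [-5.5000, -2.7500]] (det J = 6.8750).
Solving J·Δ = −F gives Δ = (-2.2091, 1.3727).
Then the next iterate is (a, b)₁ = (-0.7091, 1.8727).
Re-evaluating at (-0.7091, 1.8727): F = (8.685347, 7.755960), so ‖F‖₂ = 11.6443.

11.6443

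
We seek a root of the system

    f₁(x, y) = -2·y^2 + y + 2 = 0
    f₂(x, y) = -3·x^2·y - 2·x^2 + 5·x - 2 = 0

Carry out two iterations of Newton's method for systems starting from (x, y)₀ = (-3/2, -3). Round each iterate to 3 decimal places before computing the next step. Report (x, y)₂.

At (-3/2, -3): F = (-19.000, 6.250).
Jacobian J = [[0, -4·y + 1], [-6·x·y - 4·x + 5, -3·x^2]].
At the point, J = [[0.000, 13.000], [-16.000, -6.750]] (det J = 208.000).
Solving J·Δ = −F gives Δ = (-0.226, 1.462).
Then the next iterate is (x, y)₁ = (-1.726, -1.538).
Round to (-1.726, -1.538) and repeat: F = (-4.26889, -2.84270), J = [[0.000, 7.152], [-4.02353, -8.93723]].
Δ = (-2.032, 0.597), so (x, y)₂ = (-3.758, -0.941).

(-3.758, -0.941)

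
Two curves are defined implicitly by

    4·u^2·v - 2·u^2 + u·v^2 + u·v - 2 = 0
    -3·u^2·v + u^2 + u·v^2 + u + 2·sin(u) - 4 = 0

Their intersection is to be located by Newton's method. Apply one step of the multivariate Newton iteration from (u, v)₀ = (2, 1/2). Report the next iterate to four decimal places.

At (2, 1/2): F = (-0.5000, -1.681405).
Jacobian J = [[8·u·v - 4·u + v^2 + v, 4·u^2 + 2·u·v + u], [-6·u·v + 2·u + v^2 + 2·cos(u) + 1, -3·u^2 + 2·u·v]].
At the point, J = [[0.7500, 20.0000], [-1.582294, -10.0000]] (det J = 24.145873).
Solving J·Δ = −F gives Δ = (-1.5998, 0.0850).
Then the next iterate is (u, v)₁ = (0.4002, 0.5850).

(0.4002, 0.5850)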